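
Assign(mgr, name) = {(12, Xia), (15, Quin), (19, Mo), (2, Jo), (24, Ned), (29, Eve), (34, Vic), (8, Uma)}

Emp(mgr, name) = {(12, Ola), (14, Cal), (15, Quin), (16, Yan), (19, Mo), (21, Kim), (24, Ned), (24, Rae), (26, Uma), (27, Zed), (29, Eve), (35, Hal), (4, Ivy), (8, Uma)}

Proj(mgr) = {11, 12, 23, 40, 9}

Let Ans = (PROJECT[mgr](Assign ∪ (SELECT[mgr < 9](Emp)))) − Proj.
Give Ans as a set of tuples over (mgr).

Apply σ_{mgr < 9}; surviving tuples: {(4, Ivy), (8, Uma)}
Taking the union: {(12, Xia), (15, Quin), (19, Mo), (2, Jo), (24, Ned), (29, Eve), (34, Vic), (4, Ivy), (8, Uma)}
π[mgr]: project onto (mgr) → {12, 15, 19, 2, 24, 29, 34, 4, 8}
Taking the difference: {15, 19, 2, 24, 29, 34, 4, 8}

{15, 19, 2, 24, 29, 34, 4, 8}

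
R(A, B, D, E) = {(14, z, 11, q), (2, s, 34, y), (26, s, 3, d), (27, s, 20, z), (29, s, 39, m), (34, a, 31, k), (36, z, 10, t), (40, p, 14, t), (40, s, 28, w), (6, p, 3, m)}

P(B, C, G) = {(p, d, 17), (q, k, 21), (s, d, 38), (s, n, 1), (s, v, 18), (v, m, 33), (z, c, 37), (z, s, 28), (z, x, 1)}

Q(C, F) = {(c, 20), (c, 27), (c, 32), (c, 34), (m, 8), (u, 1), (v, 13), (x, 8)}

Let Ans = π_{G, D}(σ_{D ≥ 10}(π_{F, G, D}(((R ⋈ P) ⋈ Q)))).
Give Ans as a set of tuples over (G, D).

{(1, 10), (1, 11), (18, 20), (18, 28), (18, 34), (18, 39), (37, 10), (37, 11)}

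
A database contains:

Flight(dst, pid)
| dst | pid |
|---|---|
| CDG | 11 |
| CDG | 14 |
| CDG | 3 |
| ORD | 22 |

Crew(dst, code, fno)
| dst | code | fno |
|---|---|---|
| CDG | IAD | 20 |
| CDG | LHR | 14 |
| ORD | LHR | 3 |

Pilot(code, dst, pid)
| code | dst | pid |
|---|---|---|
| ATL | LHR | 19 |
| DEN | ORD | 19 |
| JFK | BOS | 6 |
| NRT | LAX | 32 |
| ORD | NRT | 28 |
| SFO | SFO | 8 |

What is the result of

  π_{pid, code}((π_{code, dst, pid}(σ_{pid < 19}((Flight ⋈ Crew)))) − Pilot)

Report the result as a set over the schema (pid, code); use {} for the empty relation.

Joining Flight and Crew on dst yields {(CDG, 11, IAD, 20), (CDG, 11, LHR, 14), (CDG, 14, IAD, 20), (CDG, 14, LHR, 14), (CDG, 3, IAD, 20), (CDG, 3, LHR, 14), (ORD, 22, LHR, 3)}.
Selection pid < 19: {(CDG, 11, IAD, 20), (CDG, 11, LHR, 14), (CDG, 14, IAD, 20), (CDG, 14, LHR, 14), (CDG, 3, IAD, 20), (CDG, 3, LHR, 14)}
Projecting to code, dst, pid: {(IAD, CDG, 11), (IAD, CDG, 14), (IAD, CDG, 3), (LHR, CDG, 11), (LHR, CDG, 14), (LHR, CDG, 3)}
Set difference of the two operands is {(IAD, CDG, 11), (IAD, CDG, 14), (IAD, CDG, 3), (LHR, CDG, 11), (LHR, CDG, 14), (LHR, CDG, 3)}.
Projecting to pid, code: {(11, IAD), (11, LHR), (14, IAD), (14, LHR), (3, IAD), (3, LHR)}

{(11, IAD), (11, LHR), (14, IAD), (14, LHR), (3, IAD), (3, LHR)}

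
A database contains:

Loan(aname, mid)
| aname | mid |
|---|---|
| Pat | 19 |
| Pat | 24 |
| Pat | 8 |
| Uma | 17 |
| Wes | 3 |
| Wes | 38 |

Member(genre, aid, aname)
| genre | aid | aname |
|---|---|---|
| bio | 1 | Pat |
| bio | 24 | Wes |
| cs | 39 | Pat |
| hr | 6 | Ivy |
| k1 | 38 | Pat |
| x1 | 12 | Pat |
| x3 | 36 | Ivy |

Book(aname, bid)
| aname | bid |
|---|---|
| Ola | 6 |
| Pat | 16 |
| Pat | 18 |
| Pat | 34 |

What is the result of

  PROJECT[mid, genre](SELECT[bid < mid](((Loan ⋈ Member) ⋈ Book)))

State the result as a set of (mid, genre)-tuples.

Loan ⋈ Member (natural join on aname): {(Pat, 19, bio, 1), (Pat, 19, cs, 39), (Pat, 19, k1, 38), (Pat, 19, x1, 12), (Pat, 24, bio, 1), (Pat, 24, cs, 39), (Pat, 24, k1, 38), (Pat, 24, x1, 12), (Pat, 8, bio, 1), (Pat, 8, cs, 39), (Pat, 8, k1, 38), (Pat, 8, x1, 12), (Wes, 3, bio, 24), (Wes, 38, bio, 24)}
(Loan ⋈ Member) ⋈ Book (natural join on aname): {(Pat, 19, bio, 1, 16), (Pat, 19, bio, 1, 18), (Pat, 19, bio, 1, 34), (Pat, 19, cs, 39, 16), (Pat, 19, cs, 39, 18), (Pat, 19, cs, 39, 34), (Pat, 19, k1, 38, 16), (Pat, 19, k1, 38, 18), (Pat, 19, k1, 38, 34), (Pat, 19, x1, 12, 16), (Pat, 19, x1, 12, 18), (Pat, 19, x1, 12, 34), (Pat, 24, bio, 1, 16), (Pat, 24, bio, 1, 18), (Pat, 24, bio, 1, 34), (Pat, 24, cs, 39, 16), (Pat, 24, cs, 39, 18), (Pat, 24, cs, 39, 34), (Pat, 24, k1, 38, 16), (Pat, 24, k1, 38, 18), (Pat, 24, k1, 38, 34), (Pat, 24, x1, 12, 16), (Pat, 24, x1, 12, 18), (Pat, 24, x1, 12, 34), (Pat, 8, bio, 1, 16), (Pat, 8, bio, 1, 18), (Pat, 8, bio, 1, 34), (Pat, 8, cs, 39, 16), (Pat, 8, cs, 39, 18), (Pat, 8, cs, 39, 34), (Pat, 8, k1, 38, 16), (Pat, 8, k1, 38, 18), (Pat, 8, k1, 38, 34), (Pat, 8, x1, 12, 16), (Pat, 8, x1, 12, 18), (Pat, 8, x1, 12, 34)}
Selection bid < mid: {(Pat, 19, bio, 1, 16), (Pat, 19, bio, 1, 18), (Pat, 19, cs, 39, 16), (Pat, 19, cs, 39, 18), (Pat, 19, k1, 38, 16), (Pat, 19, k1, 38, 18), (Pat, 19, x1, 12, 16), (Pat, 19, x1, 12, 18), (Pat, 24, bio, 1, 16), (Pat, 24, bio, 1, 18), (Pat, 24, cs, 39, 16), (Pat, 24, cs, 39, 18), (Pat, 24, k1, 38, 16), (Pat, 24, k1, 38, 18), (Pat, 24, x1, 12, 16), (Pat, 24, x1, 12, 18)}
Keep only column(s) mid, genre (8 duplicate(s) eliminated): {(19, bio), (19, cs), (19, k1), (19, x1), (24, bio), (24, cs), (24, k1), (24, x1)}

{(19, bio), (19, cs), (19, k1), (19, x1), (24, bio), (24, cs), (24, k1), (24, x1)}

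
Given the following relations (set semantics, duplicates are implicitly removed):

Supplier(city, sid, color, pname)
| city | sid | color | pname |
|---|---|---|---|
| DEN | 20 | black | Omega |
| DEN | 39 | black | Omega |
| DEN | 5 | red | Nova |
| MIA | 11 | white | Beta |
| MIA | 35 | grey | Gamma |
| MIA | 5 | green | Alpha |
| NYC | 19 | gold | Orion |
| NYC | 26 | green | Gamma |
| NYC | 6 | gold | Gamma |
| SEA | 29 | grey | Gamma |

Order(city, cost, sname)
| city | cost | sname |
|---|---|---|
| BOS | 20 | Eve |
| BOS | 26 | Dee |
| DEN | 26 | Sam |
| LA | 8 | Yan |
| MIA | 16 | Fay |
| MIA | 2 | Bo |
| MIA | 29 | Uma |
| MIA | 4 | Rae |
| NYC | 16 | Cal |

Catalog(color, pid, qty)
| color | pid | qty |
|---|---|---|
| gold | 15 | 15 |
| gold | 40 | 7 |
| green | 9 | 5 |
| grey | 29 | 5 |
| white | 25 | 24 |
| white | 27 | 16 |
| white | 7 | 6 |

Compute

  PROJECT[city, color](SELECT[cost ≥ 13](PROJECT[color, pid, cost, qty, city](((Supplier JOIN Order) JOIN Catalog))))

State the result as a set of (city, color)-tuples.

{(MIA, green), (MIA, grey), (MIA, white), (NYC, gold), (NYC, green)}

Supplier ⋈ Order (natural join on city): {(DEN, 20, black, Omega, 26, Sam), (DEN, 39, black, Omega, 26, Sam), (DEN, 5, red, Nova, 26, Sam), (MIA, 11, white, Beta, 16, Fay), (MIA, 11, white, Beta, 2, Bo), (MIA, 11, white, Beta, 29, Uma), (MIA, 11, white, Beta, 4, Rae), (MIA, 35, grey, Gamma, 16, Fay), (MIA, 35, grey, Gamma, 2, Bo), (MIA, 35, grey, Gamma, 29, Uma), (MIA, 35, grey, Gamma, 4, Rae), (MIA, 5, green, Alpha, 16, Fay), (MIA, 5, green, Alpha, 2, Bo), (MIA, 5, green, Alpha, 29, Uma), (MIA, 5, green, Alpha, 4, Rae), (NYC, 19, gold, Orion, 16, Cal), (NYC, 26, green, Gamma, 16, Cal), (NYC, 6, gold, Gamma, 16, Cal)}
(Supplier JOIN Order) ⋈ Catalog (natural join on color): {(MIA, 11, white, Beta, 16, Fay, 25, 24), (MIA, 11, white, Beta, 16, Fay, 27, 16), (MIA, 11, white, Beta, 16, Fay, 7, 6), (MIA, 11, white, Beta, 2, Bo, 25, 24), (MIA, 11, white, Beta, 2, Bo, 27, 16), (MIA, 11, white, Beta, 2, Bo, 7, 6), (MIA, 11, white, Beta, 29, Uma, 25, 24), (MIA, 11, white, Beta, 29, Uma, 27, 16), (MIA, 11, white, Beta, 29, Uma, 7, 6), (MIA, 11, white, Beta, 4, Rae, 25, 24), (MIA, 11, white, Beta, 4, Rae, 27, 16), (MIA, 11, white, Beta, 4, Rae, 7, 6), (MIA, 35, grey, Gamma, 16, Fay, 29, 5), (MIA, 35, grey, Gamma, 2, Bo, 29, 5), (MIA, 35, grey, Gamma, 29, Uma, 29, 5), (MIA, 35, grey, Gamma, 4, Rae, 29, 5), (MIA, 5, green, Alpha, 16, Fay, 9, 5), (MIA, 5, green, Alpha, 2, Bo, 9, 5), (MIA, 5, green, Alpha, 29, Uma, 9, 5), (MIA, 5, green, Alpha, 4, Rae, 9, 5), (NYC, 19, gold, Orion, 16, Cal, 15, 15), (NYC, 19, gold, Orion, 16, Cal, 40, 7), (NYC, 26, green, Gamma, 16, Cal, 9, 5), (NYC, 6, gold, Gamma, 16, Cal, 15, 15), (NYC, 6, gold, Gamma, 16, Cal, 40, 7)}
Keep only column(s) color, pid, cost, qty, city (2 duplicate(s) eliminated): {(gold, 15, 16, 15, NYC), (gold, 40, 16, 7, NYC), (green, 9, 16, 5, MIA), (green, 9, 16, 5, NYC), (green, 9, 2, 5, MIA), (green, 9, 29, 5, MIA), (green, 9, 4, 5, MIA), (grey, 29, 16, 5, MIA), (grey, 29, 2, 5, MIA), (grey, 29, 29, 5, MIA), (grey, 29, 4, 5, MIA), (white, 25, 16, 24, MIA), (white, 25, 2, 24, MIA), (white, 25, 29, 24, MIA), (white, 25, 4, 24, MIA), (white, 27, 16, 16, MIA), (white, 27, 2, 16, MIA), (white, 27, 29, 16, MIA), (white, 27, 4, 16, MIA), (white, 7, 16, 6, MIA), (white, 7, 2, 6, MIA), (white, 7, 29, 6, MIA), (white, 7, 4, 6, MIA)}
Apply σ_{cost ≥ 13}; surviving tuples: {(gold, 15, 16, 15, NYC), (gold, 40, 16, 7, NYC), (green, 9, 16, 5, MIA), (green, 9, 16, 5, NYC), (green, 9, 29, 5, MIA), (grey, 29, 16, 5, MIA), (grey, 29, 29, 5, MIA), (white, 25, 16, 24, MIA), (white, 25, 29, 24, MIA), (white, 27, 16, 16, MIA), (white, 27, 29, 16, MIA), (white, 7, 16, 6, MIA), (white, 7, 29, 6, MIA)}
Keep only column(s) city, color (8 duplicate(s) eliminated): {(MIA, green), (MIA, grey), (MIA, white), (NYC, gold), (NYC, green)}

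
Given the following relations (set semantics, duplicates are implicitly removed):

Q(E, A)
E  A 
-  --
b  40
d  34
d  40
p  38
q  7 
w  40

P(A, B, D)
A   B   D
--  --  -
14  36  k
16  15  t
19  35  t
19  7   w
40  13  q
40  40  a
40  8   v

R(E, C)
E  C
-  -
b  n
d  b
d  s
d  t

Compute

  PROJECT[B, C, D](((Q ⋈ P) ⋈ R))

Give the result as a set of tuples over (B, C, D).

Q ⋈ P (natural join on A): {(b, 40, 13, q), (b, 40, 40, a), (b, 40, 8, v), (d, 40, 13, q), (d, 40, 40, a), (d, 40, 8, v), (w, 40, 13, q), (w, 40, 40, a), (w, 40, 8, v)}
(Q ⋈ P) ⋈ R (natural join on E): {(b, 40, 13, q, n), (b, 40, 40, a, n), (b, 40, 8, v, n), (d, 40, 13, q, b), (d, 40, 13, q, s), (d, 40, 13, q, t), (d, 40, 40, a, b), (d, 40, 40, a, s), (d, 40, 40, a, t), (d, 40, 8, v, b), (d, 40, 8, v, s), (d, 40, 8, v, t)}
π_{B, C, D} gives {(13, b, q), (13, n, q), (13, s, q), (13, t, q), (40, b, a), (40, n, a), (40, s, a), (40, t, a), (8, b, v), (8, n, v), (8, s, v), (8, t, v)}.

{(13, b, q), (13, n, q), (13, s, q), (13, t, q), (40, b, a), (40, n, a), (40, s, a), (40, t, a), (8, b, v), (8, n, v), (8, s, v), (8, t, v)}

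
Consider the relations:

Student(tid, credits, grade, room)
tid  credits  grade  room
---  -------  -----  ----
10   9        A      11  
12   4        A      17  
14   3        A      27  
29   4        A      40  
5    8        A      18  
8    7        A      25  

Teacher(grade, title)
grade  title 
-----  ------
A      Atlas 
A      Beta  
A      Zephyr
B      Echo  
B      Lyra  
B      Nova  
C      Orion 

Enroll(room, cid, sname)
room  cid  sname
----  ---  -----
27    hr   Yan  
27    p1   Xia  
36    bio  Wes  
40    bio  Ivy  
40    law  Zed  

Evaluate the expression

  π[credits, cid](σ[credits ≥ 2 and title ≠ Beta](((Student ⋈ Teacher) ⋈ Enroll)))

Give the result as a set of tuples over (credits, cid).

Student ⋈ Teacher (natural join on grade): {(10, 9, A, 11, Atlas), (10, 9, A, 11, Beta), (10, 9, A, 11, Zephyr), (12, 4, A, 17, Atlas), (12, 4, A, 17, Beta), (12, 4, A, 17, Zephyr), (14, 3, A, 27, Atlas), (14, 3, A, 27, Beta), (14, 3, A, 27, Zephyr), (29, 4, A, 40, Atlas), (29, 4, A, 40, Beta), (29, 4, A, 40, Zephyr), (5, 8, A, 18, Atlas), (5, 8, A, 18, Beta), (5, 8, A, 18, Zephyr), (8, 7, A, 25, Atlas), (8, 7, A, 25, Beta), (8, 7, A, 25, Zephyr)}
(Student ⋈ Teacher) ⋈ Enroll (natural join on room): {(14, 3, A, 27, Atlas, hr, Yan), (14, 3, A, 27, Atlas, p1, Xia), (14, 3, A, 27, Beta, hr, Yan), (14, 3, A, 27, Beta, p1, Xia), (14, 3, A, 27, Zephyr, hr, Yan), (14, 3, A, 27, Zephyr, p1, Xia), (29, 4, A, 40, Atlas, bio, Ivy), (29, 4, A, 40, Atlas, law, Zed), (29, 4, A, 40, Beta, bio, Ivy), (29, 4, A, 40, Beta, law, Zed), (29, 4, A, 40, Zephyr, bio, Ivy), (29, 4, A, 40, Zephyr, law, Zed)}
Selection credits ≥ 2 and title ≠ Beta: {(14, 3, A, 27, Atlas, hr, Yan), (14, 3, A, 27, Atlas, p1, Xia), (14, 3, A, 27, Zephyr, hr, Yan), (14, 3, A, 27, Zephyr, p1, Xia), (29, 4, A, 40, Atlas, bio, Ivy), (29, 4, A, 40, Atlas, law, Zed), (29, 4, A, 40, Zephyr, bio, Ivy), (29, 4, A, 40, Zephyr, law, Zed)}
π[credits, cid]: project onto (credits, cid) (4 duplicate(s) eliminated) → {(3, hr), (3, p1), (4, bio), (4, law)}

{(3, hr), (3, p1), (4, bio), (4, law)}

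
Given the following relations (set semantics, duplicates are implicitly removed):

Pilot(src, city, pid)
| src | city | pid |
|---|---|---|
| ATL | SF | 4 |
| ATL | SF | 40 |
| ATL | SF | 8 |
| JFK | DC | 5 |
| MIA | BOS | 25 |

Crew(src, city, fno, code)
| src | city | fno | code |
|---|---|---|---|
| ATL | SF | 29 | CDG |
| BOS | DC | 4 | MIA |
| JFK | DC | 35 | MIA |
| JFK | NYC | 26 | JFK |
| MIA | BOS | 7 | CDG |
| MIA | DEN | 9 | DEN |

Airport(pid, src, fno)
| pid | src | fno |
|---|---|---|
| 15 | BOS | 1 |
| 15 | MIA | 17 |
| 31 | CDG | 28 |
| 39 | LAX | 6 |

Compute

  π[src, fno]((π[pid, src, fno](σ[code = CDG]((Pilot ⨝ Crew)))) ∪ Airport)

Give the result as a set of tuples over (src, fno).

{(ATL, 29), (BOS, 1), (CDG, 28), (LAX, 6), (MIA, 17), (MIA, 7)}

Joining Pilot and Crew on src, city yields {(ATL, SF, 4, 29, CDG), (ATL, SF, 40, 29, CDG), (ATL, SF, 8, 29, CDG), (JFK, DC, 5, 35, MIA), (MIA, BOS, 25, 7, CDG)}.
Apply σ_{code = CDG}; surviving tuples: {(ATL, SF, 4, 29, CDG), (ATL, SF, 40, 29, CDG), (ATL, SF, 8, 29, CDG), (MIA, BOS, 25, 7, CDG)}
Keep only column(s) pid, src, fno: {(25, MIA, 7), (4, ATL, 29), (40, ATL, 29), (8, ATL, 29)}
Set union of the two operands is {(15, BOS, 1), (15, MIA, 17), (25, MIA, 7), (31, CDG, 28), (39, LAX, 6), (4, ATL, 29), (40, ATL, 29), (8, ATL, 29)}.
Keep only column(s) src, fno (2 duplicate(s) eliminated): {(ATL, 29), (BOS, 1), (CDG, 28), (LAX, 6), (MIA, 17), (MIA, 7)}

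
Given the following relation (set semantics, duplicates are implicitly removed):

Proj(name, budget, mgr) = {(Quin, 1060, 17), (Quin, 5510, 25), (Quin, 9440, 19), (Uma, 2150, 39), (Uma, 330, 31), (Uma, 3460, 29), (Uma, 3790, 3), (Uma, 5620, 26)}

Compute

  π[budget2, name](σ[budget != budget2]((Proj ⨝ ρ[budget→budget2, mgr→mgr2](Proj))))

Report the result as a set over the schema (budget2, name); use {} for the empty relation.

{(1060, Quin), (2150, Uma), (330, Uma), (3460, Uma), (3790, Uma), (5510, Quin), (5620, Uma), (9440, Quin)}

ρ[budget→budget2, mgr→mgr2]: schema becomes (name, budget2, mgr2); tuples unchanged.
Proj ⋈ ρ[budget→budget2, mgr→mgr2](Proj) (natural join on name): {(Quin, 1060, 17, 1060, 17), (Quin, 1060, 17, 5510, 25), (Quin, 1060, 17, 9440, 19), (Quin, 5510, 25, 1060, 17), (Quin, 5510, 25, 5510, 25), (Quin, 5510, 25, 9440, 19), (Quin, 9440, 19, 1060, 17), (Quin, 9440, 19, 5510, 25), (Quin, 9440, 19, 9440, 19), (Uma, 2150, 39, 2150, 39), (Uma, 2150, 39, 330, 31), (Uma, 2150, 39, 3460, 29), (Uma, 2150, 39, 3790, 3), (Uma, 2150, 39, 5620, 26), (Uma, 330, 31, 2150, 39), (Uma, 330, 31, 330, 31), (Uma, 330, 31, 3460, 29), (Uma, 330, 31, 3790, 3), (Uma, 330, 31, 5620, 26), (Uma, 3460, 29, 2150, 39), (Uma, 3460, 29, 330, 31), (Uma, 3460, 29, 3460, 29), (Uma, 3460, 29, 3790, 3), (Uma, 3460, 29, 5620, 26), (Uma, 3790, 3, 2150, 39), (Uma, 3790, 3, 330, 31), (Uma, 3790, 3, 3460, 29), (Uma, 3790, 3, 3790, 3), (Uma, 3790, 3, 5620, 26), (Uma, 5620, 26, 2150, 39), (Uma, 5620, 26, 330, 31), (Uma, 5620, 26, 3460, 29), (Uma, 5620, 26, 3790, 3), (Uma, 5620, 26, 5620, 26)}
Selection budget != budget2: {(Quin, 1060, 17, 5510, 25), (Quin, 1060, 17, 9440, 19), (Quin, 5510, 25, 1060, 17), (Quin, 5510, 25, 9440, 19), (Quin, 9440, 19, 1060, 17), (Quin, 9440, 19, 5510, 25), (Uma, 2150, 39, 330, 31), (Uma, 2150, 39, 3460, 29), (Uma, 2150, 39, 3790, 3), (Uma, 2150, 39, 5620, 26), (Uma, 330, 31, 2150, 39), (Uma, 330, 31, 3460, 29), (Uma, 330, 31, 3790, 3), (Uma, 330, 31, 5620, 26), (Uma, 3460, 29, 2150, 39), (Uma, 3460, 29, 330, 31), (Uma, 3460, 29, 3790, 3), (Uma, 3460, 29, 5620, 26), (Uma, 3790, 3, 2150, 39), (Uma, 3790, 3, 330, 31), (Uma, 3790, 3, 3460, 29), (Uma, 3790, 3, 5620, 26), (Uma, 5620, 26, 2150, 39), (Uma, 5620, 26, 330, 31), (Uma, 5620, 26, 3460, 29), (Uma, 5620, 26, 3790, 3)}
π[budget2, name]: project onto (budget2, name) (18 duplicate(s) eliminated) → {(1060, Quin), (2150, Uma), (330, Uma), (3460, Uma), (3790, Uma), (5510, Quin), (5620, Uma), (9440, Quin)}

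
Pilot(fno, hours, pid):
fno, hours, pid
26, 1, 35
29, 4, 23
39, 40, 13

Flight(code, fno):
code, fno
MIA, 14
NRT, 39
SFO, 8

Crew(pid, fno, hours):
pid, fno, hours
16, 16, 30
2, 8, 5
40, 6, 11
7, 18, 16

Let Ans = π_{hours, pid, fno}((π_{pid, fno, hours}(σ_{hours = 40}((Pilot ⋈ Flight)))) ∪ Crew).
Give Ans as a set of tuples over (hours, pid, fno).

Pilot ⋈ Flight (natural join on fno): {(39, 40, 13, NRT)}
Selection hours = 40: {(39, 40, 13, NRT)}
Projecting to pid, fno, hours: {(13, 39, 40)}
Set union of the two operands is {(13, 39, 40), (16, 16, 30), (2, 8, 5), (40, 6, 11), (7, 18, 16)}.
Projecting to hours, pid, fno: {(11, 40, 6), (16, 7, 18), (30, 16, 16), (40, 13, 39), (5, 2, 8)}

{(11, 40, 6), (16, 7, 18), (30, 16, 16), (40, 13, 39), (5, 2, 8)}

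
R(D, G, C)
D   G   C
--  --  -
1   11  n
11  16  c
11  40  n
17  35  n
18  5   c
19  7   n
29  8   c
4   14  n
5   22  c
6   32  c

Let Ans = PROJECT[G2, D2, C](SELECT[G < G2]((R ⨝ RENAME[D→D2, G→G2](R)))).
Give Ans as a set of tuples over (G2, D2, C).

{(11, 1, n), (14, 4, n), (16, 11, c), (22, 5, c), (32, 6, c), (35, 17, n), (40, 11, n), (8, 29, c)}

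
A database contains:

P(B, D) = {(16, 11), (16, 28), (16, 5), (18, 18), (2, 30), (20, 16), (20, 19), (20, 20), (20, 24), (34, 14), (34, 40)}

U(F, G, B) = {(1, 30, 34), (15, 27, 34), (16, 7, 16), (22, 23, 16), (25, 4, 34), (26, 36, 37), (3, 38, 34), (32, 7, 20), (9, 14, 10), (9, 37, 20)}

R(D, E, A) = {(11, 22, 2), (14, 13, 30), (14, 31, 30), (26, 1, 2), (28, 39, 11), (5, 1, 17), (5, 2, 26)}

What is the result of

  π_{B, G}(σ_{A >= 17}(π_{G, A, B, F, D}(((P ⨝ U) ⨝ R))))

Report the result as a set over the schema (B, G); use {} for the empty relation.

{(16, 23), (16, 7), (34, 27), (34, 30), (34, 38), (34, 4)}

P ⋈ U (natural join on B): {(16, 11, 16, 7), (16, 11, 22, 23), (16, 28, 16, 7), (16, 28, 22, 23), (16, 5, 16, 7), (16, 5, 22, 23), (20, 16, 32, 7), (20, 16, 9, 37), (20, 19, 32, 7), (20, 19, 9, 37), (20, 20, 32, 7), (20, 20, 9, 37), (20, 24, 32, 7), (20, 24, 9, 37), (34, 14, 1, 30), (34, 14, 15, 27), (34, 14, 25, 4), (34, 14, 3, 38), (34, 40, 1, 30), (34, 40, 15, 27), (34, 40, 25, 4), (34, 40, 3, 38)}
(P ⨝ U) ⋈ R (natural join on D): {(16, 11, 16, 7, 22, 2), (16, 11, 22, 23, 22, 2), (16, 28, 16, 7, 39, 11), (16, 28, 22, 23, 39, 11), (16, 5, 16, 7, 1, 17), (16, 5, 16, 7, 2, 26), (16, 5, 22, 23, 1, 17), (16, 5, 22, 23, 2, 26), (34, 14, 1, 30, 13, 30), (34, 14, 1, 30, 31, 30), (34, 14, 15, 27, 13, 30), (34, 14, 15, 27, 31, 30), (34, 14, 25, 4, 13, 30), (34, 14, 25, 4, 31, 30), (34, 14, 3, 38, 13, 30), (34, 14, 3, 38, 31, 30)}
Keep only column(s) G, A, B, F, D (4 duplicate(s) eliminated): {(23, 11, 16, 22, 28), (23, 17, 16, 22, 5), (23, 2, 16, 22, 11), (23, 26, 16, 22, 5), (27, 30, 34, 15, 14), (30, 30, 34, 1, 14), (38, 30, 34, 3, 14), (4, 30, 34, 25, 14), (7, 11, 16, 16, 28), (7, 17, 16, 16, 5), (7, 2, 16, 16, 11), (7, 26, 16, 16, 5)}
σ[A >= 17]: keep tuples satisfying A >= 17 → {(23, 17, 16, 22, 5), (23, 26, 16, 22, 5), (27, 30, 34, 15, 14), (30, 30, 34, 1, 14), (38, 30, 34, 3, 14), (4, 30, 34, 25, 14), (7, 17, 16, 16, 5), (7, 26, 16, 16, 5)}
Keep only column(s) B, G (2 duplicate(s) eliminated): {(16, 23), (16, 7), (34, 27), (34, 30), (34, 38), (34, 4)}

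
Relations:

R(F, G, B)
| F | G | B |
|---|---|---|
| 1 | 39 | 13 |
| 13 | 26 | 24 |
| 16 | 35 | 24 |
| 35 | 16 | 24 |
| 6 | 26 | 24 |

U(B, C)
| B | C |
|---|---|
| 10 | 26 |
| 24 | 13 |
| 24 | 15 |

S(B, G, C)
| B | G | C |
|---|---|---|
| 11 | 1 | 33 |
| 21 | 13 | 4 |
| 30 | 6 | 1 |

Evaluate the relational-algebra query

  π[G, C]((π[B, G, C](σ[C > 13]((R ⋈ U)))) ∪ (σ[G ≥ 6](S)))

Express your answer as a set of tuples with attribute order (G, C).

Joining R and U on B yields {(13, 26, 24, 13), (13, 26, 24, 15), (16, 35, 24, 13), (16, 35, 24, 15), (35, 16, 24, 13), (35, 16, 24, 15), (6, 26, 24, 13), (6, 26, 24, 15)}.
Filtering on C > 13 leaves {(13, 26, 24, 15), (16, 35, 24, 15), (35, 16, 24, 15), (6, 26, 24, 15)}.
π[B, G, C]: project onto (B, G, C) (1 duplicate(s) eliminated) → {(24, 16, 15), (24, 26, 15), (24, 35, 15)}
Filtering on G ≥ 6 leaves {(21, 13, 4), (30, 6, 1)}.
Union: {(24, 16, 15), (24, 26, 15), (24, 35, 15)} with {(21, 13, 4), (30, 6, 1)} → {(21, 13, 4), (24, 16, 15), (24, 26, 15), (24, 35, 15), (30, 6, 1)}
π[G, C]: project onto (G, C) → {(13, 4), (16, 15), (26, 15), (35, 15), (6, 1)}

{(13, 4), (16, 15), (26, 15), (35, 15), (6, 1)}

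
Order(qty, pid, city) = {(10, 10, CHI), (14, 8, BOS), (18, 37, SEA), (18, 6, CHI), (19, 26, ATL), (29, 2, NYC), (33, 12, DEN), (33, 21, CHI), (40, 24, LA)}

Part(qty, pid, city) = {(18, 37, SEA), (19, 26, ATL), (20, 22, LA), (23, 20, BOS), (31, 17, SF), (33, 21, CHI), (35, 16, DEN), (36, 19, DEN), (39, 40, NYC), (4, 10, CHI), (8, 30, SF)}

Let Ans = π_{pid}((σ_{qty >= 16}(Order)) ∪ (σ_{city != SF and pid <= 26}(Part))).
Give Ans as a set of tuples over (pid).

{10, 12, 16, 19, 2, 20, 21, 22, 24, 26, 37, 6}

Apply σ_{qty >= 16}; surviving tuples: {(18, 37, SEA), (18, 6, CHI), (19, 26, ATL), (29, 2, NYC), (33, 12, DEN), (33, 21, CHI), (40, 24, LA)}
Apply σ_{city != SF and pid <= 26}; surviving tuples: {(19, 26, ATL), (20, 22, LA), (23, 20, BOS), (33, 21, CHI), (35, 16, DEN), (36, 19, DEN), (4, 10, CHI)}
Union: {(18, 37, SEA), (18, 6, CHI), (19, 26, ATL), (29, 2, NYC), (33, 12, DEN), (33, 21, CHI), (40, 24, LA)} with {(19, 26, ATL), (20, 22, LA), (23, 20, BOS), (33, 21, CHI), (35, 16, DEN), (36, 19, DEN), (4, 10, CHI)} → {(18, 37, SEA), (18, 6, CHI), (19, 26, ATL), (20, 22, LA), (23, 20, BOS), (29, 2, NYC), (33, 12, DEN), (33, 21, CHI), (35, 16, DEN), (36, 19, DEN), (4, 10, CHI), (40, 24, LA)}
π_{pid} gives {10, 12, 16, 19, 2, 20, 21, 22, 24, 26, 37, 6}.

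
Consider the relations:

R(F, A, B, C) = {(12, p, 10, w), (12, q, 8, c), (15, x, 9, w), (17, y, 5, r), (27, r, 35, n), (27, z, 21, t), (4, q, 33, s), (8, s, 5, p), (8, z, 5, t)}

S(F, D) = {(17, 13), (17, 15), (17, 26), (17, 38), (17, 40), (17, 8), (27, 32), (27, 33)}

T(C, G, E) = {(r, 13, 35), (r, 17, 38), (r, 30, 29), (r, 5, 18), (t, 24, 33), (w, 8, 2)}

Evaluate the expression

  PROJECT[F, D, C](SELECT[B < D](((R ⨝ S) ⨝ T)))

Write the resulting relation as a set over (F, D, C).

{(17, 13, r), (17, 15, r), (17, 26, r), (17, 38, r), (17, 40, r), (17, 8, r), (27, 32, t), (27, 33, t)}

Natural join on F: {(17, y, 5, r, 13), (17, y, 5, r, 15), (17, y, 5, r, 26), (17, y, 5, r, 38), (17, y, 5, r, 40), (17, y, 5, r, 8), (27, r, 35, n, 32), (27, r, 35, n, 33), (27, z, 21, t, 32), (27, z, 21, t, 33)}
Natural join on C: {(17, y, 5, r, 13, 13, 35), (17, y, 5, r, 13, 17, 38), (17, y, 5, r, 13, 30, 29), (17, y, 5, r, 13, 5, 18), (17, y, 5, r, 15, 13, 35), (17, y, 5, r, 15, 17, 38), (17, y, 5, r, 15, 30, 29), (17, y, 5, r, 15, 5, 18), (17, y, 5, r, 26, 13, 35), (17, y, 5, r, 26, 17, 38), (17, y, 5, r, 26, 30, 29), (17, y, 5, r, 26, 5, 18), (17, y, 5, r, 38, 13, 35), (17, y, 5, r, 38, 17, 38), (17, y, 5, r, 38, 30, 29), (17, y, 5, r, 38, 5, 18), (17, y, 5, r, 40, 13, 35), (17, y, 5, r, 40, 17, 38), (17, y, 5, r, 40, 30, 29), (17, y, 5, r, 40, 5, 18), (17, y, 5, r, 8, 13, 35), (17, y, 5, r, 8, 17, 38), (17, y, 5, r, 8, 30, 29), (17, y, 5, r, 8, 5, 18), (27, z, 21, t, 32, 24, 33), (27, z, 21, t, 33, 24, 33)}
Apply σ_{B < D}; surviving tuples: {(17, y, 5, r, 13, 13, 35), (17, y, 5, r, 13, 17, 38), (17, y, 5, r, 13, 30, 29), (17, y, 5, r, 13, 5, 18), (17, y, 5, r, 15, 13, 35), (17, y, 5, r, 15, 17, 38), (17, y, 5, r, 15, 30, 29), (17, y, 5, r, 15, 5, 18), (17, y, 5, r, 26, 13, 35), (17, y, 5, r, 26, 17, 38), (17, y, 5, r, 26, 30, 29), (17, y, 5, r, 26, 5, 18), (17, y, 5, r, 38, 13, 35), (17, y, 5, r, 38, 17, 38), (17, y, 5, r, 38, 30, 29), (17, y, 5, r, 38, 5, 18), (17, y, 5, r, 40, 13, 35), (17, y, 5, r, 40, 17, 38), (17, y, 5, r, 40, 30, 29), (17, y, 5, r, 40, 5, 18), (17, y, 5, r, 8, 13, 35), (17, y, 5, r, 8, 17, 38), (17, y, 5, r, 8, 30, 29), (17, y, 5, r, 8, 5, 18), (27, z, 21, t, 32, 24, 33), (27, z, 21, t, 33, 24, 33)}
π_{F, D, C} gives {(17, 13, r), (17, 15, r), (17, 26, r), (17, 38, r), (17, 40, r), (17, 8, r), (27, 32, t), (27, 33, t)} (18 duplicate(s) eliminated).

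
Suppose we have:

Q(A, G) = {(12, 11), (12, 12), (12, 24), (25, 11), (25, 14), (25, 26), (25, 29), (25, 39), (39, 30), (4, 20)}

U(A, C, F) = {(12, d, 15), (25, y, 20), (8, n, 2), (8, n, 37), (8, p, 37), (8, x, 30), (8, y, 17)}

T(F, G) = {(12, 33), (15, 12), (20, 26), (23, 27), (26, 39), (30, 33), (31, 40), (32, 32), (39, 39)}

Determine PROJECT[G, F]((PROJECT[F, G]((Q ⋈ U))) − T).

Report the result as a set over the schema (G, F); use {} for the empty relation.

Q ⋈ U (natural join on A): {(12, 11, d, 15), (12, 12, d, 15), (12, 24, d, 15), (25, 11, y, 20), (25, 14, y, 20), (25, 26, y, 20), (25, 29, y, 20), (25, 39, y, 20)}
π_{F, G} gives {(15, 11), (15, 12), (15, 24), (20, 11), (20, 14), (20, 26), (20, 29), (20, 39)}.
Set difference of the two operands is {(15, 11), (15, 24), (20, 11), (20, 14), (20, 29), (20, 39)}.
π_{G, F} gives {(11, 15), (11, 20), (14, 20), (24, 15), (29, 20), (39, 20)}.

{(11, 15), (11, 20), (14, 20), (24, 15), (29, 20), (39, 20)}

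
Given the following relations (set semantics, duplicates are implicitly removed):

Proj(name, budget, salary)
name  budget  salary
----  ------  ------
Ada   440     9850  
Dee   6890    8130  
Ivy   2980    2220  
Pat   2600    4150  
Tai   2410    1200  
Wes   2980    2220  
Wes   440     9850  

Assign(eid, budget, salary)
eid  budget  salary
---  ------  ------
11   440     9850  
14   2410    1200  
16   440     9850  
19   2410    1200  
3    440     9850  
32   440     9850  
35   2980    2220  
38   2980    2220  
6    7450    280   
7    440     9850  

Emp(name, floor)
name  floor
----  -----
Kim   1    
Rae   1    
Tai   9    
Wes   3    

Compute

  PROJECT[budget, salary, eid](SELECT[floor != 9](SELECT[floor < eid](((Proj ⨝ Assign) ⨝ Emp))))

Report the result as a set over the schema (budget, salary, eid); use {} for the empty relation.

{(2980, 2220, 35), (2980, 2220, 38), (440, 9850, 11), (440, 9850, 16), (440, 9850, 32), (440, 9850, 7)}

Joining Proj and Assign on budget, salary yields {(Ada, 440, 9850, 11), (Ada, 440, 9850, 16), (Ada, 440, 9850, 3), (Ada, 440, 9850, 32), (Ada, 440, 9850, 7), (Ivy, 2980, 2220, 35), (Ivy, 2980, 2220, 38), (Tai, 2410, 1200, 14), (Tai, 2410, 1200, 19), (Wes, 2980, 2220, 35), (Wes, 2980, 2220, 38), (Wes, 440, 9850, 11), (Wes, 440, 9850, 16), (Wes, 440, 9850, 3), (Wes, 440, 9850, 32), (Wes, 440, 9850, 7)}.
Joining (Proj ⨝ Assign) and Emp on name yields {(Tai, 2410, 1200, 14, 9), (Tai, 2410, 1200, 19, 9), (Wes, 2980, 2220, 35, 3), (Wes, 2980, 2220, 38, 3), (Wes, 440, 9850, 11, 3), (Wes, 440, 9850, 16, 3), (Wes, 440, 9850, 3, 3), (Wes, 440, 9850, 32, 3), (Wes, 440, 9850, 7, 3)}.
Apply σ_{floor < eid}; surviving tuples: {(Tai, 2410, 1200, 14, 9), (Tai, 2410, 1200, 19, 9), (Wes, 2980, 2220, 35, 3), (Wes, 2980, 2220, 38, 3), (Wes, 440, 9850, 11, 3), (Wes, 440, 9850, 16, 3), (Wes, 440, 9850, 32, 3), (Wes, 440, 9850, 7, 3)}
Apply σ_{floor != 9}; surviving tuples: {(Wes, 2980, 2220, 35, 3), (Wes, 2980, 2220, 38, 3), (Wes, 440, 9850, 11, 3), (Wes, 440, 9850, 16, 3), (Wes, 440, 9850, 32, 3), (Wes, 440, 9850, 7, 3)}
π_{budget, salary, eid} gives {(2980, 2220, 35), (2980, 2220, 38), (440, 9850, 11), (440, 9850, 16), (440, 9850, 32), (440, 9850, 7)}.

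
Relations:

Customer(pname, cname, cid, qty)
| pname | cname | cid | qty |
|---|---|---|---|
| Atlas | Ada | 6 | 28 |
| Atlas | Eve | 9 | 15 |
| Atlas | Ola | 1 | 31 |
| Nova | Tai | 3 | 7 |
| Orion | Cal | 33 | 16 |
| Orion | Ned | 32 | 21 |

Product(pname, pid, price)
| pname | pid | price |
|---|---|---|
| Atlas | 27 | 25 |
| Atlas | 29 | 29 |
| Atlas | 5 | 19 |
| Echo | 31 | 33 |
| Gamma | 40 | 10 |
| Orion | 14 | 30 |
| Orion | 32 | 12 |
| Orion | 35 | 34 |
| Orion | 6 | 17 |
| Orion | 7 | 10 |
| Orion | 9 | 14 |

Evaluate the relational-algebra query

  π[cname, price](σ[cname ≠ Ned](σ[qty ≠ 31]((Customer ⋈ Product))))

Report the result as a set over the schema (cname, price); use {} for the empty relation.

Customer ⋈ Product (natural join on pname): {(Atlas, Ada, 6, 28, 27, 25), (Atlas, Ada, 6, 28, 29, 29), (Atlas, Ada, 6, 28, 5, 19), (Atlas, Eve, 9, 15, 27, 25), (Atlas, Eve, 9, 15, 29, 29), (Atlas, Eve, 9, 15, 5, 19), (Atlas, Ola, 1, 31, 27, 25), (Atlas, Ola, 1, 31, 29, 29), (Atlas, Ola, 1, 31, 5, 19), (Orion, Cal, 33, 16, 14, 30), (Orion, Cal, 33, 16, 32, 12), (Orion, Cal, 33, 16, 35, 34), (Orion, Cal, 33, 16, 6, 17), (Orion, Cal, 33, 16, 7, 10), (Orion, Cal, 33, 16, 9, 14), (Orion, Ned, 32, 21, 14, 30), (Orion, Ned, 32, 21, 32, 12), (Orion, Ned, 32, 21, 35, 34), (Orion, Ned, 32, 21, 6, 17), (Orion, Ned, 32, 21, 7, 10), (Orion, Ned, 32, 21, 9, 14)}
Selection qty ≠ 31: {(Atlas, Ada, 6, 28, 27, 25), (Atlas, Ada, 6, 28, 29, 29), (Atlas, Ada, 6, 28, 5, 19), (Atlas, Eve, 9, 15, 27, 25), (Atlas, Eve, 9, 15, 29, 29), (Atlas, Eve, 9, 15, 5, 19), (Orion, Cal, 33, 16, 14, 30), (Orion, Cal, 33, 16, 32, 12), (Orion, Cal, 33, 16, 35, 34), (Orion, Cal, 33, 16, 6, 17), (Orion, Cal, 33, 16, 7, 10), (Orion, Cal, 33, 16, 9, 14), (Orion, Ned, 32, 21, 14, 30), (Orion, Ned, 32, 21, 32, 12), (Orion, Ned, 32, 21, 35, 34), (Orion, Ned, 32, 21, 6, 17), (Orion, Ned, 32, 21, 7, 10), (Orion, Ned, 32, 21, 9, 14)}
Selection cname ≠ Ned: {(Atlas, Ada, 6, 28, 27, 25), (Atlas, Ada, 6, 28, 29, 29), (Atlas, Ada, 6, 28, 5, 19), (Atlas, Eve, 9, 15, 27, 25), (Atlas, Eve, 9, 15, 29, 29), (Atlas, Eve, 9, 15, 5, 19), (Orion, Cal, 33, 16, 14, 30), (Orion, Cal, 33, 16, 32, 12), (Orion, Cal, 33, 16, 35, 34), (Orion, Cal, 33, 16, 6, 17), (Orion, Cal, 33, 16, 7, 10), (Orion, Cal, 33, 16, 9, 14)}
Keep only column(s) cname, price: {(Ada, 19), (Ada, 25), (Ada, 29), (Cal, 10), (Cal, 12), (Cal, 14), (Cal, 17), (Cal, 30), (Cal, 34), (Eve, 19), (Eve, 25), (Eve, 29)}

{(Ada, 19), (Ada, 25), (Ada, 29), (Cal, 10), (Cal, 12), (Cal, 14), (Cal, 17), (Cal, 30), (Cal, 34), (Eve, 19), (Eve, 25), (Eve, 29)}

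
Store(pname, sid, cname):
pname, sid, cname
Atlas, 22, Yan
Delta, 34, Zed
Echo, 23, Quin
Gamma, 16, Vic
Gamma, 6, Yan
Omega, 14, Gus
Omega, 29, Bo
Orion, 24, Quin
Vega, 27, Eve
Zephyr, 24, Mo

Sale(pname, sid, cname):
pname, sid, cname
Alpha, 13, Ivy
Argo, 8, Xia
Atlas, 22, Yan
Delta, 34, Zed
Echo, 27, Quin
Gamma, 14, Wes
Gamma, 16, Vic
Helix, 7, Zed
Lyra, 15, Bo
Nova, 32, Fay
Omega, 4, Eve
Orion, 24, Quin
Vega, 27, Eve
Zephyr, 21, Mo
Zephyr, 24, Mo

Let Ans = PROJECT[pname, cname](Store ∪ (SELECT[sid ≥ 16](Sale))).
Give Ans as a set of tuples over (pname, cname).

{(Atlas, Yan), (Delta, Zed), (Echo, Quin), (Gamma, Vic), (Gamma, Yan), (Nova, Fay), (Omega, Bo), (Omega, Gus), (Orion, Quin), (Vega, Eve), (Zephyr, Mo)}

Apply σ_{sid ≥ 16}; surviving tuples: {(Atlas, 22, Yan), (Delta, 34, Zed), (Echo, 27, Quin), (Gamma, 16, Vic), (Nova, 32, Fay), (Orion, 24, Quin), (Vega, 27, Eve), (Zephyr, 21, Mo), (Zephyr, 24, Mo)}
Union: {(Atlas, 22, Yan), (Delta, 34, Zed), (Echo, 23, Quin), (Gamma, 16, Vic), (Gamma, 6, Yan), (Omega, 14, Gus), (Omega, 29, Bo), (Orion, 24, Quin), (Vega, 27, Eve), (Zephyr, 24, Mo)} with {(Atlas, 22, Yan), (Delta, 34, Zed), (Echo, 27, Quin), (Gamma, 16, Vic), (Nova, 32, Fay), (Orion, 24, Quin), (Vega, 27, Eve), (Zephyr, 21, Mo), (Zephyr, 24, Mo)} → {(Atlas, 22, Yan), (Delta, 34, Zed), (Echo, 23, Quin), (Echo, 27, Quin), (Gamma, 16, Vic), (Gamma, 6, Yan), (Nova, 32, Fay), (Omega, 14, Gus), (Omega, 29, Bo), (Orion, 24, Quin), (Vega, 27, Eve), (Zephyr, 21, Mo), (Zephyr, 24, Mo)}
π[pname, cname]: project onto (pname, cname) (2 duplicate(s) eliminated) → {(Atlas, Yan), (Delta, Zed), (Echo, Quin), (Gamma, Vic), (Gamma, Yan), (Nova, Fay), (Omega, Bo), (Omega, Gus), (Orion, Quin), (Vega, Eve), (Zephyr, Mo)}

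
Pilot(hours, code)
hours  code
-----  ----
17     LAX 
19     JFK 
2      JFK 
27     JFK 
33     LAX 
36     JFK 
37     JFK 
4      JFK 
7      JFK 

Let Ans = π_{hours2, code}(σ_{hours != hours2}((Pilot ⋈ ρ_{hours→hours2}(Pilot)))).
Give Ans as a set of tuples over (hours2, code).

ρ[hours→hours2]: schema becomes (hours2, code); tuples unchanged.
Pilot ⋈ ρ_{hours→hours2}(Pilot) (natural join on code): {(17, LAX, 17), (17, LAX, 33), (19, JFK, 19), (19, JFK, 2), (19, JFK, 27), (19, JFK, 36), (19, JFK, 37), (19, JFK, 4), (19, JFK, 7), (2, JFK, 19), (2, JFK, 2), (2, JFK, 27), (2, JFK, 36), (2, JFK, 37), (2, JFK, 4), (2, JFK, 7), (27, JFK, 19), (27, JFK, 2), (27, JFK, 27), (27, JFK, 36), (27, JFK, 37), (27, JFK, 4), (27, JFK, 7), (33, LAX, 17), (33, LAX, 33), (36, JFK, 19), (36, JFK, 2), (36, JFK, 27), (36, JFK, 36), (36, JFK, 37), (36, JFK, 4), (36, JFK, 7), (37, JFK, 19), (37, JFK, 2), (37, JFK, 27), (37, JFK, 36), (37, JFK, 37), (37, JFK, 4), (37, JFK, 7), (4, JFK, 19), (4, JFK, 2), (4, JFK, 27), (4, JFK, 36), (4, JFK, 37), (4, JFK, 4), (4, JFK, 7), (7, JFK, 19), (7, JFK, 2), (7, JFK, 27), (7, JFK, 36), (7, JFK, 37), (7, JFK, 4), (7, JFK, 7)}
σ[hours != hours2]: keep tuples satisfying hours != hours2 → {(17, LAX, 33), (19, JFK, 2), (19, JFK, 27), (19, JFK, 36), (19, JFK, 37), (19, JFK, 4), (19, JFK, 7), (2, JFK, 19), (2, JFK, 27), (2, JFK, 36), (2, JFK, 37), (2, JFK, 4), (2, JFK, 7), (27, JFK, 19), (27, JFK, 2), (27, JFK, 36), (27, JFK, 37), (27, JFK, 4), (27, JFK, 7), (33, LAX, 17), (36, JFK, 19), (36, JFK, 2), (36, JFK, 27), (36, JFK, 37), (36, JFK, 4), (36, JFK, 7), (37, JFK, 19), (37, JFK, 2), (37, JFK, 27), (37, JFK, 36), (37, JFK, 4), (37, JFK, 7), (4, JFK, 19), (4, JFK, 2), (4, JFK, 27), (4, JFK, 36), (4, JFK, 37), (4, JFK, 7), (7, JFK, 19), (7, JFK, 2), (7, JFK, 27), (7, JFK, 36), (7, JFK, 37), (7, JFK, 4)}
π[hours2, code]: project onto (hours2, code) (35 duplicate(s) eliminated) → {(17, LAX), (19, JFK), (2, JFK), (27, JFK), (33, LAX), (36, JFK), (37, JFK), (4, JFK), (7, JFK)}

{(17, LAX), (19, JFK), (2, JFK), (27, JFK), (33, LAX), (36, JFK), (37, JFK), (4, JFK), (7, JFK)}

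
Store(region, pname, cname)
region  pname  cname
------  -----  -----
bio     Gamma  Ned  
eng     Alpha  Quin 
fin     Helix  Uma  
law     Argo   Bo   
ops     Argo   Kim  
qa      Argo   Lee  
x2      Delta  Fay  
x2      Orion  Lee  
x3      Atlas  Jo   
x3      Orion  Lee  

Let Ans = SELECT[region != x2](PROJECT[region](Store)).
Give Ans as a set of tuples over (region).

Keep only column(s) region (2 duplicate(s) eliminated): {bio, eng, fin, law, ops, qa, x2, x3}
Selection region != x2: {bio, eng, fin, law, ops, qa, x3}

{bio, eng, fin, law, ops, qa, x3}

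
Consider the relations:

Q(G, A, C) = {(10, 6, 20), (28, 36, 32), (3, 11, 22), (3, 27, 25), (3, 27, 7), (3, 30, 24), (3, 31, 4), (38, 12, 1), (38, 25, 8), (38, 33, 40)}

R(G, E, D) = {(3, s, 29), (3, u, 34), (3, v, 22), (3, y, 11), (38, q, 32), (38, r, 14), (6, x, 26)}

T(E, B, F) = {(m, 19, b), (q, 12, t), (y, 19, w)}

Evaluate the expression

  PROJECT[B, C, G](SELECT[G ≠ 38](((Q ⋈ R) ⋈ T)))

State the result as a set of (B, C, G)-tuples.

Q ⋈ R (natural join on G): {(3, 11, 22, s, 29), (3, 11, 22, u, 34), (3, 11, 22, v, 22), (3, 11, 22, y, 11), (3, 27, 25, s, 29), (3, 27, 25, u, 34), (3, 27, 25, v, 22), (3, 27, 25, y, 11), (3, 27, 7, s, 29), (3, 27, 7, u, 34), (3, 27, 7, v, 22), (3, 27, 7, y, 11), (3, 30, 24, s, 29), (3, 30, 24, u, 34), (3, 30, 24, v, 22), (3, 30, 24, y, 11), (3, 31, 4, s, 29), (3, 31, 4, u, 34), (3, 31, 4, v, 22), (3, 31, 4, y, 11), (38, 12, 1, q, 32), (38, 12, 1, r, 14), (38, 25, 8, q, 32), (38, 25, 8, r, 14), (38, 33, 40, q, 32), (38, 33, 40, r, 14)}
(Q ⋈ R) ⋈ T (natural join on E): {(3, 11, 22, y, 11, 19, w), (3, 27, 25, y, 11, 19, w), (3, 27, 7, y, 11, 19, w), (3, 30, 24, y, 11, 19, w), (3, 31, 4, y, 11, 19, w), (38, 12, 1, q, 32, 12, t), (38, 25, 8, q, 32, 12, t), (38, 33, 40, q, 32, 12, t)}
σ[G ≠ 38]: keep tuples satisfying G ≠ 38 → {(3, 11, 22, y, 11, 19, w), (3, 27, 25, y, 11, 19, w), (3, 27, 7, y, 11, 19, w), (3, 30, 24, y, 11, 19, w), (3, 31, 4, y, 11, 19, w)}
π_{B, C, G} gives {(19, 22, 3), (19, 24, 3), (19, 25, 3), (19, 4, 3), (19, 7, 3)}.

{(19, 22, 3), (19, 24, 3), (19, 25, 3), (19, 4, 3), (19, 7, 3)}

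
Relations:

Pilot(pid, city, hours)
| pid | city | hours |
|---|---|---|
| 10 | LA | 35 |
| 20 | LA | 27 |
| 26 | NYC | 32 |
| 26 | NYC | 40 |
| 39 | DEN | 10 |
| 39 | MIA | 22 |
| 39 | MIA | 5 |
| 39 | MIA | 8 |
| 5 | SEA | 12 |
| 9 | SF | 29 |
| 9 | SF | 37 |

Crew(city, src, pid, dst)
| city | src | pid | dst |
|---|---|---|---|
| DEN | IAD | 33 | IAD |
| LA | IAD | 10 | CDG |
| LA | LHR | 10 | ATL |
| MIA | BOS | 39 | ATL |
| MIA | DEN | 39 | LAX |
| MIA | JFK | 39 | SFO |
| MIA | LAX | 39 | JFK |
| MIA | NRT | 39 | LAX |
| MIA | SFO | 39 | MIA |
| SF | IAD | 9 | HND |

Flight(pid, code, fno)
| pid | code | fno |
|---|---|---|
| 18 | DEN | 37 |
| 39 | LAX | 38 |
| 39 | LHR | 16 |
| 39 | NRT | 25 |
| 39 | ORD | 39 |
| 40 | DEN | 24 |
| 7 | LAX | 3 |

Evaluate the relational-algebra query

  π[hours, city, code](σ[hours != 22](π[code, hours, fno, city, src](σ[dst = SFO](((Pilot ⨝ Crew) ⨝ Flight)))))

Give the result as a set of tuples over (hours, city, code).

Joining Pilot and Crew on pid, city yields {(10, LA, 35, IAD, CDG), (10, LA, 35, LHR, ATL), (39, MIA, 22, BOS, ATL), (39, MIA, 22, DEN, LAX), (39, MIA, 22, JFK, SFO), (39, MIA, 22, LAX, JFK), (39, MIA, 22, NRT, LAX), (39, MIA, 22, SFO, MIA), (39, MIA, 5, BOS, ATL), (39, MIA, 5, DEN, LAX), (39, MIA, 5, JFK, SFO), (39, MIA, 5, LAX, JFK), (39, MIA, 5, NRT, LAX), (39, MIA, 5, SFO, MIA), (39, MIA, 8, BOS, ATL), (39, MIA, 8, DEN, LAX), (39, MIA, 8, JFK, SFO), (39, MIA, 8, LAX, JFK), (39, MIA, 8, NRT, LAX), (39, MIA, 8, SFO, MIA), (9, SF, 29, IAD, HND), (9, SF, 37, IAD, HND)}.
Joining (Pilot ⨝ Crew) and Flight on pid yields {(39, MIA, 22, BOS, ATL, LAX, 38), (39, MIA, 22, BOS, ATL, LHR, 16), (39, MIA, 22, BOS, ATL, NRT, 25), (39, MIA, 22, BOS, ATL, ORD, 39), (39, MIA, 22, DEN, LAX, LAX, 38), (39, MIA, 22, DEN, LAX, LHR, 16), (39, MIA, 22, DEN, LAX, NRT, 25), (39, MIA, 22, DEN, LAX, ORD, 39), (39, MIA, 22, JFK, SFO, LAX, 38), (39, MIA, 22, JFK, SFO, LHR, 16), (39, MIA, 22, JFK, SFO, NRT, 25), (39, MIA, 22, JFK, SFO, ORD, 39), (39, MIA, 22, LAX, JFK, LAX, 38), (39, MIA, 22, LAX, JFK, LHR, 16), (39, MIA, 22, LAX, JFK, NRT, 25), (39, MIA, 22, LAX, JFK, ORD, 39), (39, MIA, 22, NRT, LAX, LAX, 38), (39, MIA, 22, NRT, LAX, LHR, 16), (39, MIA, 22, NRT, LAX, NRT, 25), (39, MIA, 22, NRT, LAX, ORD, 39), (39, MIA, 22, SFO, MIA, LAX, 38), (39, MIA, 22, SFO, MIA, LHR, 16), (39, MIA, 22, SFO, MIA, NRT, 25), (39, MIA, 22, SFO, MIA, ORD, 39), (39, MIA, 5, BOS, ATL, LAX, 38), (39, MIA, 5, BOS, ATL, LHR, 16), (39, MIA, 5, BOS, ATL, NRT, 25), (39, MIA, 5, BOS, ATL, ORD, 39), (39, MIA, 5, DEN, LAX, LAX, 38), (39, MIA, 5, DEN, LAX, LHR, 16), (39, MIA, 5, DEN, LAX, NRT, 25), (39, MIA, 5, DEN, LAX, ORD, 39), (39, MIA, 5, JFK, SFO, LAX, 38), (39, MIA, 5, JFK, SFO, LHR, 16), (39, MIA, 5, JFK, SFO, NRT, 25), (39, MIA, 5, JFK, SFO, ORD, 39), (39, MIA, 5, LAX, JFK, LAX, 38), (39, MIA, 5, LAX, JFK, LHR, 16), (39, MIA, 5, LAX, JFK, NRT, 25), (39, MIA, 5, LAX, JFK, ORD, 39), (39, MIA, 5, NRT, LAX, LAX, 38), (39, MIA, 5, NRT, LAX, LHR, 16), (39, MIA, 5, NRT, LAX, NRT, 25), (39, MIA, 5, NRT, LAX, ORD, 39), (39, MIA, 5, SFO, MIA, LAX, 38), (39, MIA, 5, SFO, MIA, LHR, 16), (39, MIA, 5, SFO, MIA, NRT, 25), (39, MIA, 5, SFO, MIA, ORD, 39), (39, MIA, 8, BOS, ATL, LAX, 38), (39, MIA, 8, BOS, ATL, LHR, 16), (39, MIA, 8, BOS, ATL, NRT, 25), (39, MIA, 8, BOS, ATL, ORD, 39), (39, MIA, 8, DEN, LAX, LAX, 38), (39, MIA, 8, DEN, LAX, LHR, 16), (39, MIA, 8, DEN, LAX, NRT, 25), (39, MIA, 8, DEN, LAX, ORD, 39), (39, MIA, 8, JFK, SFO, LAX, 38), (39, MIA, 8, JFK, SFO, LHR, 16), (39, MIA, 8, JFK, SFO, NRT, 25), (39, MIA, 8, JFK, SFO, ORD, 39), (39, MIA, 8, LAX, JFK, LAX, 38), (39, MIA, 8, LAX, JFK, LHR, 16), (39, MIA, 8, LAX, JFK, NRT, 25), (39, MIA, 8, LAX, JFK, ORD, 39), (39, MIA, 8, NRT, LAX, LAX, 38), (39, MIA, 8, NRT, LAX, LHR, 16), (39, MIA, 8, NRT, LAX, NRT, 25), (39, MIA, 8, NRT, LAX, ORD, 39), (39, MIA, 8, SFO, MIA, LAX, 38), (39, MIA, 8, SFO, MIA, LHR, 16), (39, MIA, 8, SFO, MIA, NRT, 25), (39, MIA, 8, SFO, MIA, ORD, 39)}.
σ[dst = SFO]: keep tuples satisfying dst = SFO → {(39, MIA, 22, JFK, SFO, LAX, 38), (39, MIA, 22, JFK, SFO, LHR, 16), (39, MIA, 22, JFK, SFO, NRT, 25), (39, MIA, 22, JFK, SFO, ORD, 39), (39, MIA, 5, JFK, SFO, LAX, 38), (39, MIA, 5, JFK, SFO, LHR, 16), (39, MIA, 5, JFK, SFO, NRT, 25), (39, MIA, 5, JFK, SFO, ORD, 39), (39, MIA, 8, JFK, SFO, LAX, 38), (39, MIA, 8, JFK, SFO, LHR, 16), (39, MIA, 8, JFK, SFO, NRT, 25), (39, MIA, 8, JFK, SFO, ORD, 39)}
π_{code, hours, fno, city, src} gives {(LAX, 22, 38, MIA, JFK), (LAX, 5, 38, MIA, JFK), (LAX, 8, 38, MIA, JFK), (LHR, 22, 16, MIA, JFK), (LHR, 5, 16, MIA, JFK), (LHR, 8, 16, MIA, JFK), (NRT, 22, 25, MIA, JFK), (NRT, 5, 25, MIA, JFK), (NRT, 8, 25, MIA, JFK), (ORD, 22, 39, MIA, JFK), (ORD, 5, 39, MIA, JFK), (ORD, 8, 39, MIA, JFK)}.
σ[hours != 22]: keep tuples satisfying hours != 22 → {(LAX, 5, 38, MIA, JFK), (LAX, 8, 38, MIA, JFK), (LHR, 5, 16, MIA, JFK), (LHR, 8, 16, MIA, JFK), (NRT, 5, 25, MIA, JFK), (NRT, 8, 25, MIA, JFK), (ORD, 5, 39, MIA, JFK), (ORD, 8, 39, MIA, JFK)}
π_{hours, city, code} gives {(5, MIA, LAX), (5, MIA, LHR), (5, MIA, NRT), (5, MIA, ORD), (8, MIA, LAX), (8, MIA, LHR), (8, MIA, NRT), (8, MIA, ORD)}.

{(5, MIA, LAX), (5, MIA, LHR), (5, MIA, NRT), (5, MIA, ORD), (8, MIA, LAX), (8, MIA, LHR), (8, MIA, NRT), (8, MIA, ORD)}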